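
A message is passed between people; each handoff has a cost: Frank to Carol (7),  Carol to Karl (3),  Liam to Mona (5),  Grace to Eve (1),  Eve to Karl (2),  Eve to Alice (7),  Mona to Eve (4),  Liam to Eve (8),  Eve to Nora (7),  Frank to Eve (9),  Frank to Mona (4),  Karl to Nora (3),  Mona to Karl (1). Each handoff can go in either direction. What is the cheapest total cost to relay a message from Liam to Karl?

6

A few of the Liam→Karl routes:
Liam - Eve - Karl: 8 + 2 = 10
Liam - Mona - Karl: 5 + 1 = 6
Liam - Mona - Eve - Karl: 5 + 4 + 2 = 11
The minimum is 6.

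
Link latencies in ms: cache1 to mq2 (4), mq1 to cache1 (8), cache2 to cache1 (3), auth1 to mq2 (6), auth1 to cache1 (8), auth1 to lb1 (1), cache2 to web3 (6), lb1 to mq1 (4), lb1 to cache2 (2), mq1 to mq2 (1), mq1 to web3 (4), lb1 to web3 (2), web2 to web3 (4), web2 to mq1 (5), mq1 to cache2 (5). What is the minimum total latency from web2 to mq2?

Some routes from web2 to mq2:
web2-web3-mq1-mq2: 4 + 4 + 1 = 9
web2-web3-lb1-auth1-mq2: 4 + 2 + 1 + 6 = 13
web2-mq1-mq2: 5 + 1 = 6
web2-web3-lb1-cache2-mq1-mq2: 4 + 2 + 2 + 5 + 1 = 14
web2-web3-lb1-mq1-mq2: 4 + 2 + 4 + 1 = 11
The minimum is 6 ms.

6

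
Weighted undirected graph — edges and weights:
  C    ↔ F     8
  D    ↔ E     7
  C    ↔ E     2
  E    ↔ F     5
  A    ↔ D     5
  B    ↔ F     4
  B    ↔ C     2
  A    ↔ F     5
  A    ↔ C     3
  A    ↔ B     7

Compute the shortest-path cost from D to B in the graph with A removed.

11

Paths from D to B avoiding A:
D -> E -> C -> F -> B: 7 + 2 + 8 + 4 = 21
D -> E -> F -> C -> B: 7 + 5 + 8 + 2 = 22
D -> E -> C -> B: 7 + 2 + 2 = 11
D -> E -> F -> B: 7 + 5 + 4 = 16
Best route has total 11.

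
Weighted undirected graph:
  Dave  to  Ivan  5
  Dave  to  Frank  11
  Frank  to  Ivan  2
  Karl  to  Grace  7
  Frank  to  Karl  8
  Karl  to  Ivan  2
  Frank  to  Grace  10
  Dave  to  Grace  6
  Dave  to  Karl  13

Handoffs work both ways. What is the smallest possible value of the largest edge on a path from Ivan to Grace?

6

Some routes from Ivan to Grace:
Ivan -> Karl -> Grace: max(2, 7) = 7
Ivan -> Dave -> Grace: max(5, 6) = 6
Ivan -> Frank -> Karl -> Grace: max(2, 8, 7) = 8
The minimum achievable maximum is 6.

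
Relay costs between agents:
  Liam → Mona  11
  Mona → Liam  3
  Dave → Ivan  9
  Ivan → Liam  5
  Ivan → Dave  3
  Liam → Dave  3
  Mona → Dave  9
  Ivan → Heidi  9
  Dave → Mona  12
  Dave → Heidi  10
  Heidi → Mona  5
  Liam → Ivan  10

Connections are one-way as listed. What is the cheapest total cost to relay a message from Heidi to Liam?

Paths from Heidi to Liam:
Heidi → Mona → Dave → Ivan → Liam: 5 + 9 + 9 + 5 = 28
Heidi → Mona → Liam: 5 + 3 = 8
Shortest: 8.

8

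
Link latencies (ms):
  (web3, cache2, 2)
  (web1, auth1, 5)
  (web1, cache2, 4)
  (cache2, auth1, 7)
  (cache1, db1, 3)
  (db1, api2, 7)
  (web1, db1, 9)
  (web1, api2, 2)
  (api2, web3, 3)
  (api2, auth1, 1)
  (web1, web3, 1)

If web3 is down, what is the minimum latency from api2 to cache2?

6

Comparing a few candidate routes:
api2 → auth1 → cache2: 1 + 7 = 8
api2 → auth1 → web1 → cache2: 1 + 5 + 4 = 10
api2 → web1 → cache2: 2 + 4 = 6
api2 → web1 → auth1 → cache2: 2 + 5 + 7 = 14
api2 → db1 → web1 → cache2: 7 + 9 + 4 = 20
The minimum is 6 ms.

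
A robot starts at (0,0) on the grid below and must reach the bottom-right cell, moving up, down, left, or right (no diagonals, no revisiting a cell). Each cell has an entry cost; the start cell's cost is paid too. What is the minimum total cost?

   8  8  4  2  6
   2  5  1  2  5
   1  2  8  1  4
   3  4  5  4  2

25

Take [0,0] [1,0] [1,1] [1,2] [1,3] [2,3] [2,4] [3,4] for a total of 8 + 2 + 5 + 1 + 2 + 1 + 4 + 2 = 25.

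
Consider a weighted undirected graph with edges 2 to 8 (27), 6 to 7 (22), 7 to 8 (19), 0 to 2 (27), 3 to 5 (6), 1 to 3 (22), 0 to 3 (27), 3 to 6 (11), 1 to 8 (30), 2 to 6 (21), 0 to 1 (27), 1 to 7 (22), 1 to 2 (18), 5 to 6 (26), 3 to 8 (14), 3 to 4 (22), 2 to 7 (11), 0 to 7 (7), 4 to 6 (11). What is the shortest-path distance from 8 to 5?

20

Some routes from 8 to 5:
8-1-3-5: 30 + 22 + 6 = 58
8-3-5: 14 + 6 = 20
8-7-6-3-5: 19 + 22 + 11 + 6 = 58
8-3-6-5: 14 + 11 + 26 = 51
The minimum is 20.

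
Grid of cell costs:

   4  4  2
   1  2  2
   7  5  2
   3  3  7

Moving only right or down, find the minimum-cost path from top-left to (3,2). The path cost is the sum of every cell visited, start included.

One optimal route is (0,0) (1,0) (1,1) (1,2) (2,2) (3,2).
Its cost is 4 + 1 + 2 + 2 + 2 + 7 = 18.
(Top row then right column would cost 21.)

18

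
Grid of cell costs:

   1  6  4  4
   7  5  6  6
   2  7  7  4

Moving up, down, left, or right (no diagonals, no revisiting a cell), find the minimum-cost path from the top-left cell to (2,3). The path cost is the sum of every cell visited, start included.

25

Cheapest: r0c0 → r0c1 → r0c2 → r0c3 → r1c3 → r2c3
  1 + 6 + 4 + 4 + 6 + 4 = 25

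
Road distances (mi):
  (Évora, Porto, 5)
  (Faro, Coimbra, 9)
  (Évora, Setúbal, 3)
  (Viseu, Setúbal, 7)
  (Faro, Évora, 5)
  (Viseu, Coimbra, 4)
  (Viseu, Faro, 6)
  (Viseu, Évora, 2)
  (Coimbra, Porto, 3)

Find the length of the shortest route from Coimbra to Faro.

9

Comparing a few candidate routes:
Coimbra-Porto-Évora-Viseu-Faro: 3 + 5 + 2 + 6 = 16
Coimbra-Porto-Évora-Faro: 3 + 5 + 5 = 13
Coimbra-Viseu-Évora-Faro: 4 + 2 + 5 = 11
Coimbra-Viseu-Faro: 4 + 6 = 10
Coimbra-Faro: 9
Best route has total 9 mi.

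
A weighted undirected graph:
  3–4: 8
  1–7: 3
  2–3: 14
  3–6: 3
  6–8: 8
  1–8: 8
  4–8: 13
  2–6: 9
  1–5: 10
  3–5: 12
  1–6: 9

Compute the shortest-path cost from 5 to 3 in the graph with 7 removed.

Some routes from 5 to 3 avoiding 7:
5 -> 1 -> 6 -> 3: 10 + 9 + 3 = 22
5 -> 3: 12
5 -> 1 -> 8 -> 6 -> 3: 10 + 8 + 8 + 3 = 29
Best route has total 12.

12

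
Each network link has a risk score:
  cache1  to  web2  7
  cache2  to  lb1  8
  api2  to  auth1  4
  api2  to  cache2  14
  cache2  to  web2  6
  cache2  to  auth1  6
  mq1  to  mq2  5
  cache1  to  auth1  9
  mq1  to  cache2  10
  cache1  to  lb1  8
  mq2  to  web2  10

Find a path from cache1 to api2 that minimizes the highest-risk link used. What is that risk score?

7

Some routes from cache1 to api2:
cache1-auth1-api2: max(9, 4) = 9
cache1-lb1-cache2-auth1-api2: max(8, 8, 6, 4) = 8
cache1-web2-cache2-auth1-api2: max(7, 6, 6, 4) = 7
The minimum achievable maximum is 7.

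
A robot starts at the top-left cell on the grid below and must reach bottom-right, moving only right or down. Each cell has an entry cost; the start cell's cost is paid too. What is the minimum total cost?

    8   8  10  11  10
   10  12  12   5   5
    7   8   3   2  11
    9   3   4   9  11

58

Cheapest: (0,0)→(1,0)→(2,0)→(2,1)→(2,2)→(2,3)→(3,3)→(3,4)
  8 + 10 + 7 + 8 + 3 + 2 + 9 + 11 = 58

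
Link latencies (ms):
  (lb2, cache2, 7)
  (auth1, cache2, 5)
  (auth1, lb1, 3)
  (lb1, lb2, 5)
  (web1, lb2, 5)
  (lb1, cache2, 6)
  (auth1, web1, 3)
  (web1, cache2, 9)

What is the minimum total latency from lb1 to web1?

Comparing a few candidate routes:
lb1-lb2-web1: 5 + 5 = 10
lb1-auth1-web1: 3 + 3 = 6
lb1-cache2-auth1-web1: 6 + 5 + 3 = 14
lb1-cache2-web1: 6 + 9 = 15
lb1-auth1-cache2-web1: 3 + 5 + 9 = 17
The minimum is 6 ms.

6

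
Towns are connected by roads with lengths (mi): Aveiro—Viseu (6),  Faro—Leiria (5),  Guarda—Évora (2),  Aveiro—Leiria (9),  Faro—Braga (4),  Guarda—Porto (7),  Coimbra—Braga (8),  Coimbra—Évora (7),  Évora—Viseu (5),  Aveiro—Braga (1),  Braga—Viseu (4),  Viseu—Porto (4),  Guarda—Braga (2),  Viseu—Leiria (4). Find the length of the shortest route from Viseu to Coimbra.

Comparing a few candidate routes:
Viseu-Braga-Coimbra: 4 + 8 = 12
Viseu-Aveiro-Braga-Coimbra: 6 + 1 + 8 = 15
Viseu-Évora-Coimbra: 5 + 7 = 12
Viseu-Braga-Guarda-Évora-Coimbra: 4 + 2 + 2 + 7 = 15
Shortest: 12 mi.

12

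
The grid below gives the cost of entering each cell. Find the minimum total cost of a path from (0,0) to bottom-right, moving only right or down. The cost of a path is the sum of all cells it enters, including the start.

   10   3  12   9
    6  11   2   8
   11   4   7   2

Cheapest: r0c0→r0c1→r1c1→r1c2→r2c2→r2c3
  10 + 3 + 11 + 2 + 7 + 2 = 35

35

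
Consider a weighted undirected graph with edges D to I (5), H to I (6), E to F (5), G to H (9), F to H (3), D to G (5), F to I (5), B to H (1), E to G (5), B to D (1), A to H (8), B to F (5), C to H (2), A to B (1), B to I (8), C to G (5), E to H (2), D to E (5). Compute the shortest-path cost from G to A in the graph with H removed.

Checking several routes:
G-D-B-A: 5 + 1 + 1 = 7
G-E-F-B-A: 5 + 5 + 5 + 1 = 16
G-E-D-B-A: 5 + 5 + 1 + 1 = 12
Shortest: 7.

7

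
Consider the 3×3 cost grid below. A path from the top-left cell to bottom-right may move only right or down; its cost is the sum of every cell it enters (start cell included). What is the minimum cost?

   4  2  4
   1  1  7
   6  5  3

14

Path r0c0 → r1c0 → r1c1 → r2c1 → r2c2: 4 + 1 + 1 + 5 + 3 = 14.
(Top row then right column would cost 20.)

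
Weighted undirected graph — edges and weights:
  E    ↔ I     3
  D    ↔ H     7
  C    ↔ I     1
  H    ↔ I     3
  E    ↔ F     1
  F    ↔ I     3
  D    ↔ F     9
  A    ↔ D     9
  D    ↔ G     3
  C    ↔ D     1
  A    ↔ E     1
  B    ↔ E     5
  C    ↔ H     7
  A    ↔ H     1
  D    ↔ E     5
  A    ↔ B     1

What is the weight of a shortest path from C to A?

5

Checking several routes:
C -> I -> F -> E -> A: 1 + 3 + 1 + 1 = 6
C -> I -> H -> A: 1 + 3 + 1 = 5
C -> D -> E -> A: 1 + 5 + 1 = 7
C -> I -> E -> A: 1 + 3 + 1 = 5
The minimum is 5.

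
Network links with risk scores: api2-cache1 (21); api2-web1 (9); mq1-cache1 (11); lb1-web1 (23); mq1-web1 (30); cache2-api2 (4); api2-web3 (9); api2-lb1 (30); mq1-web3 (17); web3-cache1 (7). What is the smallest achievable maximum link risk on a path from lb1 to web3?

Some routes from lb1 to web3:
lb1→web1→api2→cache1→mq1→web3: max(23, 9, 21, 11, 17) = 23
lb1→web1→mq1→cache1→api2→web3: max(23, 30, 11, 21, 9) = 30
lb1→web1→api2→web3: max(23, 9, 9) = 23
lb1→web1→api2→cache1→web3: max(23, 9, 21, 7) = 23
The minimum achievable maximum is 23.

23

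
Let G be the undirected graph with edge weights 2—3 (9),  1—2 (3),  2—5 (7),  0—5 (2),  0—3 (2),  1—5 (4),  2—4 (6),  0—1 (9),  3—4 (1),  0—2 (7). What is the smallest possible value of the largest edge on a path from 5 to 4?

Checking several routes:
5 - 1 - 2 - 4: max(4, 3, 6) = 6
5 - 2 - 0 - 3 - 4: max(7, 7, 2, 1) = 7
5 - 0 - 3 - 4: max(2, 2, 1) = 2
5 - 2 - 4: max(7, 6) = 7
Best route has worst link 2.

2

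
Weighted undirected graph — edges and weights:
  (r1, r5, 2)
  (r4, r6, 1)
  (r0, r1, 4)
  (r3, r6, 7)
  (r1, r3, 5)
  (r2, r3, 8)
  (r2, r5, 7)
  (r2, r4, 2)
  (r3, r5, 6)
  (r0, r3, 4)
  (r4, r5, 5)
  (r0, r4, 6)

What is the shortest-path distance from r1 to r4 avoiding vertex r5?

10

Paths from r1 to r4 avoiding r5:
r1 - r3 - r6 - r4: 5 + 7 + 1 = 13
r1 - r3 - r0 - r4: 5 + 4 + 6 = 15
r1 - r0 - r3 - r2 - r4: 4 + 4 + 8 + 2 = 18
r1 - r0 - r3 - r6 - r4: 4 + 4 + 7 + 1 = 16
r1 - r3 - r2 - r4: 5 + 8 + 2 = 15
r1 - r0 - r4: 4 + 6 = 10
The minimum is 10.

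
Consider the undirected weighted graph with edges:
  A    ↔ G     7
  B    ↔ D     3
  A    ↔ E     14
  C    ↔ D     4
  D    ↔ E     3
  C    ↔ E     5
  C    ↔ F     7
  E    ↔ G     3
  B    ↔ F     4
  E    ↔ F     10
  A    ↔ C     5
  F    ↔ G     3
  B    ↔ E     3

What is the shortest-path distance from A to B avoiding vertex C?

13

Checking several routes:
A - G - F - B: 7 + 3 + 4 = 14
A - G - E - D - B: 7 + 3 + 3 + 3 = 16
A - E - D - B: 14 + 3 + 3 = 20
A - E - B: 14 + 3 = 17
A - G - E - B: 7 + 3 + 3 = 13
Shortest: 13.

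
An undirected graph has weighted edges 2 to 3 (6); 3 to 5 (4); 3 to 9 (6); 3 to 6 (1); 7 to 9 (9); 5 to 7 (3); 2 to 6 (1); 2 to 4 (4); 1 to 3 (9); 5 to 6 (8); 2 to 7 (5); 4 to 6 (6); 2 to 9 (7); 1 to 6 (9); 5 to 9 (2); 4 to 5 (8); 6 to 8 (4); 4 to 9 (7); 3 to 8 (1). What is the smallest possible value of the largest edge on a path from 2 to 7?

4

Some routes from 2 to 7:
2-6-3-9-5-7: max(1, 1, 6, 2, 3) = 6
2-6-3-5-7: max(1, 1, 4, 3) = 4
2-6-8-3-5-7: max(1, 4, 1, 4, 3) = 4
2-7: max(5) = 5
2-6-8-3-9-5-7: max(1, 4, 1, 6, 2, 3) = 6
Smallest bottleneck: 4.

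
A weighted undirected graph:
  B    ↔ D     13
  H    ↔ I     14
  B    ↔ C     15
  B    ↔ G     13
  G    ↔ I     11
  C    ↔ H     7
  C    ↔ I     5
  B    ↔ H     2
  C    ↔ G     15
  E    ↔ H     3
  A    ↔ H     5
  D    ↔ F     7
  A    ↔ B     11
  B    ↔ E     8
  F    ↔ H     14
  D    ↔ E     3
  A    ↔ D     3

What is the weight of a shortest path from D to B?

8

Some routes from D to B:
D → E → B: 3 + 8 = 11
D → E → H → B: 3 + 3 + 2 = 8
D → A → H → E → B: 3 + 5 + 3 + 8 = 19
D → A → H → B: 3 + 5 + 2 = 10
D → A → B: 3 + 11 = 14
D → B: 13
Best route has total 8.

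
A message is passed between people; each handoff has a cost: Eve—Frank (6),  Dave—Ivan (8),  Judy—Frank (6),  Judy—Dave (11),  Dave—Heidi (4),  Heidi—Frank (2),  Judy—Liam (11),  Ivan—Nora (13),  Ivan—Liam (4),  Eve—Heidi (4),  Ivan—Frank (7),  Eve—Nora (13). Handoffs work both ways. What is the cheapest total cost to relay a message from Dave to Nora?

21

Comparing a few candidate routes:
Dave→Ivan→Frank→Heidi→Eve→Nora: 8 + 7 + 2 + 4 + 13 = 34
Dave→Heidi→Frank→Eve→Nora: 4 + 2 + 6 + 13 = 25
Dave→Ivan→Frank→Eve→Nora: 8 + 7 + 6 + 13 = 34
Dave→Ivan→Nora: 8 + 13 = 21
Dave→Heidi→Frank→Ivan→Nora: 4 + 2 + 7 + 13 = 26
Dave→Heidi→Eve→Nora: 4 + 4 + 13 = 21
Shortest: 21.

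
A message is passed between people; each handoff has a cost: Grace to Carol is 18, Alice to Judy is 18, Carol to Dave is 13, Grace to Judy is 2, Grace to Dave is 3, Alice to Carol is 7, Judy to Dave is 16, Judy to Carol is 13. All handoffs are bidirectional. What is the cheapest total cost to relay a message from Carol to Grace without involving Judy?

16

Routes from Carol to Grace avoiding Judy:
Carol -> Grace: 18
Carol -> Dave -> Grace: 13 + 3 = 16
Best route has total 16.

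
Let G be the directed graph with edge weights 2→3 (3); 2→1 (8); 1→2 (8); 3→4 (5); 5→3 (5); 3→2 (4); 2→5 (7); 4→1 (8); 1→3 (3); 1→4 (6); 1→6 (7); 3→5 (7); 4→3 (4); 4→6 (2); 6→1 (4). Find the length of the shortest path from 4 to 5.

A few of the 4→5 routes:
4 -> 1 -> 3 -> 5: 8 + 3 + 7 = 18
4 -> 6 -> 1 -> 3 -> 5: 2 + 4 + 3 + 7 = 16
4 -> 3 -> 2 -> 5: 4 + 4 + 7 = 15
4 -> 3 -> 5: 4 + 7 = 11
Best route has total 11.

11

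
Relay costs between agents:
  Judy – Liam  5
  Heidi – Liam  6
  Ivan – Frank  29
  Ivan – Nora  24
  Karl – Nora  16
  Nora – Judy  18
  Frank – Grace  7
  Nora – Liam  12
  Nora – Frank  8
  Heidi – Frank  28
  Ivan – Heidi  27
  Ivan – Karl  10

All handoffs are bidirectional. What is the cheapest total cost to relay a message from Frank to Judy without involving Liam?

Some routes from Frank to Judy avoiding Liam:
Frank -> Ivan -> Nora -> Judy: 29 + 24 + 18 = 71
Frank -> Nora -> Judy: 8 + 18 = 26
Frank -> Ivan -> Karl -> Nora -> Judy: 29 + 10 + 16 + 18 = 73
The minimum is 26.

26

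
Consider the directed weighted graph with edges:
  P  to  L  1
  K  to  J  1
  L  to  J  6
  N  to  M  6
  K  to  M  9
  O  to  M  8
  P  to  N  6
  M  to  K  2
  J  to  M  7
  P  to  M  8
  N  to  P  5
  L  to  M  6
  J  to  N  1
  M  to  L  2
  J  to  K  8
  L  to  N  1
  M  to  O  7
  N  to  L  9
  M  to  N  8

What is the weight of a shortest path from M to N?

3

Routes from M to N:
M-K-J-N: 2 + 1 + 1 = 4
M-L-N: 2 + 1 = 3
M-N: 8
M-L-J-N: 2 + 6 + 1 = 9
Best route has total 3.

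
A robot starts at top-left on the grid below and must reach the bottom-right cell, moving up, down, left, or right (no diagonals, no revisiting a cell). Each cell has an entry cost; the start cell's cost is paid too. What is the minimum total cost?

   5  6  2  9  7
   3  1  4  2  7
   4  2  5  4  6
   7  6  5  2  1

Take [0,0] → [1,0] → [1,1] → [1,2] → [1,3] → [2,3] → [3,3] → [3,4] for a total of 5 + 3 + 1 + 4 + 2 + 4 + 2 + 1 = 22.

22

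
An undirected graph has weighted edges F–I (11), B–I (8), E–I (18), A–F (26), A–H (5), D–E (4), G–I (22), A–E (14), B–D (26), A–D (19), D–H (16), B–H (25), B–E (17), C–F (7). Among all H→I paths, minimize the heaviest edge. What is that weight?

Some routes from H to I:
H → D → E → I: max(16, 4, 18) = 18
H → D → E → B → I: max(16, 4, 17, 8) = 17
H → A → E → B → I: max(5, 14, 17, 8) = 17
H → A → E → I: max(5, 14, 18) = 18
The minimum achievable maximum is 17.

17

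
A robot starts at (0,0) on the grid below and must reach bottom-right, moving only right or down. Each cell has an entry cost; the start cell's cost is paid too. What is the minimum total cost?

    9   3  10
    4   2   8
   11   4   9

Path [0,0] [0,1] [1,1] [2,1] [2,2]: 9 + 3 + 2 + 4 + 9 = 27.

27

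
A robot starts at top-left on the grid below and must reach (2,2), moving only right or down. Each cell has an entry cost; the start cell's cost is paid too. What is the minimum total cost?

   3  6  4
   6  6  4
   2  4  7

22

Cheapest: r0c0 r1c0 r2c0 r2c1 r2c2
  3 + 6 + 2 + 4 + 7 = 22
(Top row then right column would cost 24.)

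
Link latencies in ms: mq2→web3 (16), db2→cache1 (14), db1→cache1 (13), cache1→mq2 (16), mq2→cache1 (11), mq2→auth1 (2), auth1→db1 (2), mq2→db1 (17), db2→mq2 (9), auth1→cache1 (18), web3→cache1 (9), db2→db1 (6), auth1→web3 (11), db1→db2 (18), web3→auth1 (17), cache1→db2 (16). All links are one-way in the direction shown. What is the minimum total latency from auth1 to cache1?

A few of the auth1→cache1 routes:
auth1→cache1: 18
auth1→db1→cache1: 2 + 13 = 15
auth1→db1→db2→cache1: 2 + 18 + 14 = 34
auth1→web3→cache1: 11 + 9 = 20
auth1→db1→db2→mq2→cache1: 2 + 18 + 9 + 11 = 40
The minimum is 15 ms.

15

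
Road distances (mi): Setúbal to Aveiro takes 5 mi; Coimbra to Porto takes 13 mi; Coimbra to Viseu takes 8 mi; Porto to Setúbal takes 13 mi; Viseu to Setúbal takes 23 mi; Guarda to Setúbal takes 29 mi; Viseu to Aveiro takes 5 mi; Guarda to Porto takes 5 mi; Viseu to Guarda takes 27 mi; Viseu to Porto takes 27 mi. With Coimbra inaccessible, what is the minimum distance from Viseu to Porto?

23

Some routes from Viseu to Porto avoiding Coimbra:
Viseu - Aveiro - Setúbal - Porto: 5 + 5 + 13 = 23
Viseu - Porto: 27
Viseu - Setúbal - Porto: 23 + 13 = 36
Viseu - Guarda - Porto: 27 + 5 = 32
Shortest: 23 mi.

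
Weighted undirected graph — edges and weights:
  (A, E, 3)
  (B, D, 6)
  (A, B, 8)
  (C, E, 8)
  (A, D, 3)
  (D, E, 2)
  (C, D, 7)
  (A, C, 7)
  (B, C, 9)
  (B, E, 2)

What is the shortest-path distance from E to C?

8

Some routes from E to C:
E→A→C: 3 + 7 = 10
E→C: 8
E→B→C: 2 + 9 = 11
E→D→C: 2 + 7 = 9
E→D→A→C: 2 + 3 + 7 = 12
Best route has total 8.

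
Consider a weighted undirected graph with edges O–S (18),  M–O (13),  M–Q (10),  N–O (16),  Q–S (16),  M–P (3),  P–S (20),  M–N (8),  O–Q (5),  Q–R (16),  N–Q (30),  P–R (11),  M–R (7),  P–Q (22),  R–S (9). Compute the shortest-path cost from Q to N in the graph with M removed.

Comparing a few candidate routes:
Q - P - R - S - O - N: 22 + 11 + 9 + 18 + 16 = 76
Q - R - S - O - N: 16 + 9 + 18 + 16 = 59
Q - N: 30
Q - O - N: 5 + 16 = 21
Q - S - O - N: 16 + 18 + 16 = 50
Q - P - S - O - N: 22 + 20 + 18 + 16 = 76
Shortest: 21.

21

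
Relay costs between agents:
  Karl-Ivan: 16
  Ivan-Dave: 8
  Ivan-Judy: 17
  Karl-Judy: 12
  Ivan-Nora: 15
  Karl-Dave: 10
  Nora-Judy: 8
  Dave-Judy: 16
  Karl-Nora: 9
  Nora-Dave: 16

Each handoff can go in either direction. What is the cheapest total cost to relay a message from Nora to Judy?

A few of the Nora→Judy routes:
Nora-Karl-Judy: 9 + 12 = 21
Nora-Dave-Judy: 16 + 16 = 32
Nora-Ivan-Judy: 15 + 17 = 32
Nora-Judy: 8
Shortest: 8.

8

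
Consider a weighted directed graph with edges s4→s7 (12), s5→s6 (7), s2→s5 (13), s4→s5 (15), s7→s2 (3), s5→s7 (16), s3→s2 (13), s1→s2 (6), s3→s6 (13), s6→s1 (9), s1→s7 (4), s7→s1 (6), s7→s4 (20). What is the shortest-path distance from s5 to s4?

Routes from s5 to s4:
s5→s6→s1→s7→s4: 7 + 9 + 4 + 20 = 40
s5→s7→s4: 16 + 20 = 36
The minimum is 36.

36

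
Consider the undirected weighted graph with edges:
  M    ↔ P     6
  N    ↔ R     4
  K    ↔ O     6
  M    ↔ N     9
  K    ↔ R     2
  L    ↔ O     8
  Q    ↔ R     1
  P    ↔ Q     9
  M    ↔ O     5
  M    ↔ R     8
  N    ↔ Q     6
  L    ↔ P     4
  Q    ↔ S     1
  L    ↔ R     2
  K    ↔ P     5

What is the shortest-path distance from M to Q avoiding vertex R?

15

Some routes from M to Q avoiding R:
M → O → K → P → Q: 5 + 6 + 5 + 9 = 25
M → P → Q: 6 + 9 = 15
M → N → Q: 9 + 6 = 15
Best route has total 15.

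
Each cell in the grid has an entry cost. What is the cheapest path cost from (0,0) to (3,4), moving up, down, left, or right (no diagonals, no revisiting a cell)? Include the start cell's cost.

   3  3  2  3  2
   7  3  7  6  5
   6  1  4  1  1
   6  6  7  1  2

18

Cheapest: r0c0 -> r0c1 -> r1c1 -> r2c1 -> r2c2 -> r2c3 -> r2c4 -> r3c4
  3 + 3 + 3 + 1 + 4 + 1 + 1 + 2 = 18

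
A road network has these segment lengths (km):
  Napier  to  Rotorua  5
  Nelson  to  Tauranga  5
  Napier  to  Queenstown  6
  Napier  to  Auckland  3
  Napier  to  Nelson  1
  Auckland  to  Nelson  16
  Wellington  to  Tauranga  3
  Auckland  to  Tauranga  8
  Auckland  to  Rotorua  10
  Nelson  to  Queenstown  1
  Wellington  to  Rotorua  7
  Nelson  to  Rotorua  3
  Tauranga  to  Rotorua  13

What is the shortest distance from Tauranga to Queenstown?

Checking several routes:
Tauranga -> Auckland -> Napier -> Nelson -> Queenstown: 8 + 3 + 1 + 1 = 13
Tauranga -> Nelson -> Napier -> Queenstown: 5 + 1 + 6 = 12
Tauranga -> Nelson -> Queenstown: 5 + 1 = 6
Shortest: 6 km.

6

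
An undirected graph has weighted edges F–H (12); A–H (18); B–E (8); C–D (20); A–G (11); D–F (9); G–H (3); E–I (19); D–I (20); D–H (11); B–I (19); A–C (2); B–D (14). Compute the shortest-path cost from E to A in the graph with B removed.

61

Comparing a few candidate routes:
E - I - D - H - G - A: 19 + 20 + 11 + 3 + 11 = 64
E - I - D - H - A: 19 + 20 + 11 + 18 = 68
E - I - D - C - A: 19 + 20 + 20 + 2 = 61
Shortest: 61.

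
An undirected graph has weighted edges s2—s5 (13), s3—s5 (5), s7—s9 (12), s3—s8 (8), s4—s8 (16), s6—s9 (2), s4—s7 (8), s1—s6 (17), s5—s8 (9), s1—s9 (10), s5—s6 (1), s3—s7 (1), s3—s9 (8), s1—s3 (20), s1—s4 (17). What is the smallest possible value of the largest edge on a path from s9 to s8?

8

A few of the s9→s8 routes:
s9-s6-s5-s3-s8: max(2, 1, 5, 8) = 8
s9-s3-s8: max(8, 8) = 8
s9-s6-s5-s8: max(2, 1, 9) = 9
s9-s3-s5-s8: max(8, 5, 9) = 9
s9-s7-s3-s5-s8: max(12, 1, 5, 9) = 12
s9-s7-s3-s8: max(12, 1, 8) = 12
The minimum achievable maximum is 8.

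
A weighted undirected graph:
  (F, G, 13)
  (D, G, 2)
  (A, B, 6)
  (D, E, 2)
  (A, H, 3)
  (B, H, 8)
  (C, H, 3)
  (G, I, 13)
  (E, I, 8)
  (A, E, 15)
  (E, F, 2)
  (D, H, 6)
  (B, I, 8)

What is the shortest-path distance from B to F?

18

Comparing a few candidate routes:
B -> A -> H -> D -> E -> F: 6 + 3 + 6 + 2 + 2 = 19
B -> A -> E -> F: 6 + 15 + 2 = 23
B -> H -> D -> E -> F: 8 + 6 + 2 + 2 = 18
B -> I -> G -> D -> E -> F: 8 + 13 + 2 + 2 + 2 = 27
B -> I -> E -> F: 8 + 8 + 2 = 18
B -> H -> A -> E -> F: 8 + 3 + 15 + 2 = 28
Shortest: 18.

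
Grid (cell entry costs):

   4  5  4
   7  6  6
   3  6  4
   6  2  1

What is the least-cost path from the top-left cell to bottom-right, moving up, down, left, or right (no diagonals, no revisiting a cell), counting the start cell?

23

Path r0c0 -> r1c0 -> r2c0 -> r2c1 -> r3c1 -> r3c2: 4 + 7 + 3 + 6 + 2 + 1 = 23.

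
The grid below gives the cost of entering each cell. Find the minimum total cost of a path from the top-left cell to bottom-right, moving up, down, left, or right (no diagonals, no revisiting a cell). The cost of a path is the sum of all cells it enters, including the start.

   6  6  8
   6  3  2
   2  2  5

21

Cheapest: (0,0) (1,0) (2,0) (2,1) (2,2)
  6 + 6 + 2 + 2 + 5 = 21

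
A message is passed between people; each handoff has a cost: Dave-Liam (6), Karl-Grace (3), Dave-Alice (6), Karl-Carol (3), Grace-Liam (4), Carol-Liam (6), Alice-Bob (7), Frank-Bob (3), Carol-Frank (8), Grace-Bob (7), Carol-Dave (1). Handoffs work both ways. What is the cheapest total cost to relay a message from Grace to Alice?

13

Comparing a few candidate routes:
Grace -> Karl -> Carol -> Liam -> Dave -> Alice: 3 + 3 + 6 + 6 + 6 = 24
Grace -> Karl -> Carol -> Dave -> Alice: 3 + 3 + 1 + 6 = 13
Grace -> Liam -> Carol -> Dave -> Alice: 4 + 6 + 1 + 6 = 17
Grace -> Bob -> Alice: 7 + 7 = 14
Grace -> Liam -> Dave -> Alice: 4 + 6 + 6 = 16
Shortest: 13.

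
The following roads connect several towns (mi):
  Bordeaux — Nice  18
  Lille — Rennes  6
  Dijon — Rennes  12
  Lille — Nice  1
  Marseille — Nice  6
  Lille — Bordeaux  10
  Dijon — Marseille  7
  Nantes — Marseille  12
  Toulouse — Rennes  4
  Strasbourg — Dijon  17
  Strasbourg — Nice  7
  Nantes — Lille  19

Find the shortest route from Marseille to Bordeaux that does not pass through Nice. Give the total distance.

35

Paths from Marseille to Bordeaux avoiding Nice:
Marseille - Nantes - Lille - Bordeaux: 12 + 19 + 10 = 41
Marseille - Dijon - Rennes - Lille - Bordeaux: 7 + 12 + 6 + 10 = 35
Shortest: 35 mi.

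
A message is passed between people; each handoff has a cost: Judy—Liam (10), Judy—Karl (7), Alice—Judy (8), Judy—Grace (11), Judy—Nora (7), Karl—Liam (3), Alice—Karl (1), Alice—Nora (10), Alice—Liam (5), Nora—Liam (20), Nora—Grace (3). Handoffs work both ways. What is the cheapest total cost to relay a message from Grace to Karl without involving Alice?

A few of the Grace→Karl routes:
Grace -> Nora -> Liam -> Karl: 3 + 20 + 3 = 26
Grace -> Nora -> Liam -> Judy -> Karl: 3 + 20 + 10 + 7 = 40
Grace -> Judy -> Karl: 11 + 7 = 18
Grace -> Judy -> Liam -> Karl: 11 + 10 + 3 = 24
Grace -> Nora -> Judy -> Karl: 3 + 7 + 7 = 17
Grace -> Nora -> Judy -> Liam -> Karl: 3 + 7 + 10 + 3 = 23
Best route has total 17.

17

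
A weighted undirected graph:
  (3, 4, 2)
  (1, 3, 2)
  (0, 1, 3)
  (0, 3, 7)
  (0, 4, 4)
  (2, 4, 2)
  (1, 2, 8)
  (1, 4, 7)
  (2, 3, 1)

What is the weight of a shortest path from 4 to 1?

4

Comparing a few candidate routes:
4-3-1: 2 + 2 = 4
4-1: 7
4-2-1: 2 + 8 = 10
4-0-1: 4 + 3 = 7
4-2-3-1: 2 + 1 + 2 = 5
The minimum is 4.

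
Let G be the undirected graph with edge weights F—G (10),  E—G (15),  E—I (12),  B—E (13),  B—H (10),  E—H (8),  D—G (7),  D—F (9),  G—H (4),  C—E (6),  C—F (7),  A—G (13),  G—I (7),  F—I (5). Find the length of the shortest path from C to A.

30

Some routes from C to A:
C-F-G-A: 7 + 10 + 13 = 30
C-F-I-G-A: 7 + 5 + 7 + 13 = 32
C-E-H-G-A: 6 + 8 + 4 + 13 = 31
Shortest: 30.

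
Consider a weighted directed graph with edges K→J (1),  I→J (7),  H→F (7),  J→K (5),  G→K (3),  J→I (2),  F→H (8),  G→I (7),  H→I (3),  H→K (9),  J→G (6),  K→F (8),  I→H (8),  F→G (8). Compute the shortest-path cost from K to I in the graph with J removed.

19

Routes from K to I avoiding J:
K - F - G - I: 8 + 8 + 7 = 23
K - F - H - I: 8 + 8 + 3 = 19
Shortest: 19.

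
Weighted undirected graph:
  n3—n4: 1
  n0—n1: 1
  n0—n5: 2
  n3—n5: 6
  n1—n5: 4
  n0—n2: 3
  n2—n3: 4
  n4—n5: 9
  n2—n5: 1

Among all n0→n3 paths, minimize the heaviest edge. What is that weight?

Some routes from n0 to n3:
n0 -> n2 -> n3: max(3, 4) = 4
n0 -> n2 -> n5 -> n3: max(3, 1, 6) = 6
n0 -> n5 -> n2 -> n3: max(2, 1, 4) = 4
n0 -> n1 -> n5 -> n2 -> n3: max(1, 4, 1, 4) = 4
n0 -> n1 -> n5 -> n3: max(1, 4, 6) = 6
n0 -> n5 -> n3: max(2, 6) = 6
The minimum achievable maximum is 4.

4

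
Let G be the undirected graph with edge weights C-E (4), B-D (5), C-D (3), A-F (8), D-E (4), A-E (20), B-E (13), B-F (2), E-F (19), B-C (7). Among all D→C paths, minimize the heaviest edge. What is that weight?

3

Comparing a few candidate routes:
D - B - C: max(5, 7) = 7
D - E - C: max(4, 4) = 4
D - C: max(3) = 3
The minimum achievable maximum is 3.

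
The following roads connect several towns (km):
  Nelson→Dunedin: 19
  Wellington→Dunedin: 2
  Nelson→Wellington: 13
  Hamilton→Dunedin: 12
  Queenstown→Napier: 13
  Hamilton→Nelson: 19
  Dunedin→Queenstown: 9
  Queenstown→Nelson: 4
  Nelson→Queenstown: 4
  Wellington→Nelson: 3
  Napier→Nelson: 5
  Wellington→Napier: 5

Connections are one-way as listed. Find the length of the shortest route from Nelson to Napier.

17

Candidate routes:
Nelson-Wellington-Dunedin-Queenstown-Napier: 13 + 2 + 9 + 13 = 37
Nelson-Wellington-Napier: 13 + 5 = 18
Nelson-Queenstown-Napier: 4 + 13 = 17
Nelson-Dunedin-Queenstown-Napier: 19 + 9 + 13 = 41
Shortest: 17 km.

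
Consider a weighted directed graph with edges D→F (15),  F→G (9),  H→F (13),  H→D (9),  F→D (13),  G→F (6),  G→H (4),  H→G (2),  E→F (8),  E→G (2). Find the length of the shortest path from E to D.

Candidate routes:
E→G→H→D: 2 + 4 + 9 = 15
E→F→G→H→D: 8 + 9 + 4 + 9 = 30
E→F→D: 8 + 13 = 21
E→G→F→D: 2 + 6 + 13 = 21
E→G→H→F→D: 2 + 4 + 13 + 13 = 32
Best route has total 15.

15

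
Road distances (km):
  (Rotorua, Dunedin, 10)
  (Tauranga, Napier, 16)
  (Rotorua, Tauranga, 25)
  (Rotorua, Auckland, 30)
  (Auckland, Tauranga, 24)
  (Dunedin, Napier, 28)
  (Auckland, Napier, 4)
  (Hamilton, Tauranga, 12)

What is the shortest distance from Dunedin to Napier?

Comparing a few candidate routes:
Dunedin - Rotorua - Tauranga - Napier: 10 + 25 + 16 = 51
Dunedin - Rotorua - Auckland - Napier: 10 + 30 + 4 = 44
Dunedin - Napier: 28
The minimum is 28 km.

28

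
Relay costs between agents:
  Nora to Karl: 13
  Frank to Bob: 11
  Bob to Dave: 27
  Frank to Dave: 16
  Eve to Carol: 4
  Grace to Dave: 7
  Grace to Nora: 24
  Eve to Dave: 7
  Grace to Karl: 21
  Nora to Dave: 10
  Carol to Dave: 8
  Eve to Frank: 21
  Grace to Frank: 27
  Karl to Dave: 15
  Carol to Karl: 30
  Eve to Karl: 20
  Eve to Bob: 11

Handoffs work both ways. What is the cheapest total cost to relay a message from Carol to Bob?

Some routes from Carol to Bob:
Carol - Eve - Bob: 4 + 11 = 15
Carol - Dave - Bob: 8 + 27 = 35
Carol - Dave - Eve - Bob: 8 + 7 + 11 = 26
Shortest: 15.

15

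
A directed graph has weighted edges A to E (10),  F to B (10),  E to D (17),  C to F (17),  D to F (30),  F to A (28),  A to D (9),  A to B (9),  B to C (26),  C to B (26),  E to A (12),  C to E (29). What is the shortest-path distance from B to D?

Routes from B to D:
B-C-E-A-D: 26 + 29 + 12 + 9 = 76
B-C-E-D: 26 + 29 + 17 = 72
B-C-F-A-E-D: 26 + 17 + 28 + 10 + 17 = 98
B-C-F-A-D: 26 + 17 + 28 + 9 = 80
The minimum is 72.

72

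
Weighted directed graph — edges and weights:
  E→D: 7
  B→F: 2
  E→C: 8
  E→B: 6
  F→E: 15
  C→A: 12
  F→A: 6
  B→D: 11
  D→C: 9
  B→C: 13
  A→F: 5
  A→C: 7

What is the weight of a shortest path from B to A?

8

Candidate routes:
B→C→A: 13 + 12 = 25
B→F→A: 2 + 6 = 8
B→F→E→C→A: 2 + 15 + 8 + 12 = 37
B→F→E→D→C→A: 2 + 15 + 7 + 9 + 12 = 45
B→D→C→A: 11 + 9 + 12 = 32
Shortest: 8.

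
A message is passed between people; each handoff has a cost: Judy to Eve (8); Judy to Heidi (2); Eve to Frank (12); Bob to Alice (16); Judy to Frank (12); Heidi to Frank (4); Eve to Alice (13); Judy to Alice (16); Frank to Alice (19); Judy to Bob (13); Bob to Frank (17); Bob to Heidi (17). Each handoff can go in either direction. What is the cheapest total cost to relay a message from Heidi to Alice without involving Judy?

23

Some routes from Heidi to Alice avoiding Judy:
Heidi - Bob - Alice: 17 + 16 = 33
Heidi - Frank - Alice: 4 + 19 = 23
Heidi - Frank - Eve - Alice: 4 + 12 + 13 = 29
Best route has total 23.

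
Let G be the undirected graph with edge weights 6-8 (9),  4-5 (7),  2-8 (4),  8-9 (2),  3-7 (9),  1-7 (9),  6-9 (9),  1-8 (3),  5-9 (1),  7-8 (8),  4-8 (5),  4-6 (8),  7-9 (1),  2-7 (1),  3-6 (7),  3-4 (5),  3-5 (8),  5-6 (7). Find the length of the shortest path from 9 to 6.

8

Some routes from 9 to 6:
9 → 5 → 4 → 6: 1 + 7 + 8 = 16
9 → 8 → 6: 2 + 9 = 11
9 → 7 → 2 → 8 → 6: 1 + 1 + 4 + 9 = 15
9 → 6: 9
9 → 5 → 6: 1 + 7 = 8
9 → 8 → 4 → 6: 2 + 5 + 8 = 15
The minimum is 8.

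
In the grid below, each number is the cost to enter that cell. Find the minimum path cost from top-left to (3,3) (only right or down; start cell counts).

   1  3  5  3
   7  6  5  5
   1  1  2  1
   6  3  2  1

Best path: r0c0 -> r1c0 -> r2c0 -> r2c1 -> r2c2 -> r2c3 -> r3c3
Cost: 1 + 7 + 1 + 1 + 2 + 1 + 1 = 14
For comparison, the top-then-right route costs 19.

14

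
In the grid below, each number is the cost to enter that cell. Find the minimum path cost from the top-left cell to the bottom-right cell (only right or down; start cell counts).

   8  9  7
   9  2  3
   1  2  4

24

Best path: r0c0 → r1c0 → r2c0 → r2c1 → r2c2
Cost: 8 + 9 + 1 + 2 + 4 = 24
(Top row then right column would cost 31.)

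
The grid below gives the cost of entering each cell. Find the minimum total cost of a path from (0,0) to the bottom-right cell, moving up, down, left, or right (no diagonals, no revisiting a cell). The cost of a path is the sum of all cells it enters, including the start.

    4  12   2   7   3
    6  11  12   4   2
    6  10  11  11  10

40

Path [0,0]→[0,1]→[0,2]→[0,3]→[0,4]→[1,4]→[2,4]: 4 + 12 + 2 + 7 + 3 + 2 + 10 = 40.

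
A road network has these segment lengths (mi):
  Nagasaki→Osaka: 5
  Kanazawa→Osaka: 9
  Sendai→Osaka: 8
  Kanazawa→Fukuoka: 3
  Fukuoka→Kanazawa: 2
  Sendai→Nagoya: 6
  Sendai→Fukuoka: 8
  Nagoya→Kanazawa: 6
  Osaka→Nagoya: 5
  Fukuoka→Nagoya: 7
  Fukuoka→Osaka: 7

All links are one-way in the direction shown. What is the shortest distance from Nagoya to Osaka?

15

Paths from Nagoya to Osaka:
Nagoya-Kanazawa-Osaka: 6 + 9 = 15
Nagoya-Kanazawa-Fukuoka-Osaka: 6 + 3 + 7 = 16
Shortest: 15 mi.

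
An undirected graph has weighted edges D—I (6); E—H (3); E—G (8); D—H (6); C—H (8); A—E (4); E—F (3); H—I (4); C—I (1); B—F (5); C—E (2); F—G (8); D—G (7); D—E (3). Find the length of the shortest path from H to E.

3

Comparing a few candidate routes:
H -> E: 3
H -> D -> E: 6 + 3 = 9
H -> I -> C -> E: 4 + 1 + 2 = 7
H -> C -> E: 8 + 2 = 10
H -> I -> D -> E: 4 + 6 + 3 = 13
Shortest: 3.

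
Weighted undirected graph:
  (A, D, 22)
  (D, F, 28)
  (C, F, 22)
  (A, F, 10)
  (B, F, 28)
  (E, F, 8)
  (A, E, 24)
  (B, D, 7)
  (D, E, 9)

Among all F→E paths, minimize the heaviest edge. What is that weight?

8

Checking several routes:
F → E: max(8) = 8
F → A → D → E: max(10, 22, 9) = 22
F → D → A → E: max(28, 22, 24) = 28
F → A → E: max(10, 24) = 24
Smallest bottleneck: 8.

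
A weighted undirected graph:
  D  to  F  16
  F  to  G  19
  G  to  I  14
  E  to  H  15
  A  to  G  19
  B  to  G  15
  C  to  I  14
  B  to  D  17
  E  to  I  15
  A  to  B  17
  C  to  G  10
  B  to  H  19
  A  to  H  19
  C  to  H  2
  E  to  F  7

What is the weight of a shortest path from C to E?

17

Checking several routes:
C → G → I → E: 10 + 14 + 15 = 39
C → G → F → E: 10 + 19 + 7 = 36
C → I → E: 14 + 15 = 29
C → H → E: 2 + 15 = 17
Shortest: 17.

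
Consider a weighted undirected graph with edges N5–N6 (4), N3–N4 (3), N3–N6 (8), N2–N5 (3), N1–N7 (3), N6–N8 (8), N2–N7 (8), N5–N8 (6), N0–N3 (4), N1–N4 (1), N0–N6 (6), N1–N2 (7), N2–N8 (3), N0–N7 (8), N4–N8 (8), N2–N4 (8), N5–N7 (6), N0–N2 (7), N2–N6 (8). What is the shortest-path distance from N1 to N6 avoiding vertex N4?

13

Comparing a few candidate routes:
N1 - N2 - N6: 7 + 8 = 15
N1 - N7 - N5 - N6: 3 + 6 + 4 = 13
N1 - N2 - N5 - N6: 7 + 3 + 4 = 14
Shortest: 13.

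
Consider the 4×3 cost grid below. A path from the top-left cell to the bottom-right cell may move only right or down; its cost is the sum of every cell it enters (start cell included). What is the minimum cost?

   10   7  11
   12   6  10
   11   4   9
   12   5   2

34

One optimal route is (0,0)→(0,1)→(1,1)→(2,1)→(3,1)→(3,2).
Its cost is 10 + 7 + 6 + 4 + 5 + 2 = 34.
For comparison, the top-then-right route costs 49.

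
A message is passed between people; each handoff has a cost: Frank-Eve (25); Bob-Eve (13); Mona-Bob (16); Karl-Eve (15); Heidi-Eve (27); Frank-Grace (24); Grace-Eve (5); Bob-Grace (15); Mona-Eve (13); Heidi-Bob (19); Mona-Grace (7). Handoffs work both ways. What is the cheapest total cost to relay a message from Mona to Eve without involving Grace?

13

Candidate routes:
Mona-Eve: 13
Mona-Bob-Eve: 16 + 13 = 29
Mona-Bob-Heidi-Eve: 16 + 19 + 27 = 62
Best route has total 13.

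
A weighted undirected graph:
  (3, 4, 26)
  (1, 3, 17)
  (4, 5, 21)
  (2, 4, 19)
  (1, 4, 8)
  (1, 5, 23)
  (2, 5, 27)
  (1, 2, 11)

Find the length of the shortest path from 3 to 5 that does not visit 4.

Candidate routes:
3-1-2-5: 17 + 11 + 27 = 55
3-1-5: 17 + 23 = 40
Best route has total 40.

40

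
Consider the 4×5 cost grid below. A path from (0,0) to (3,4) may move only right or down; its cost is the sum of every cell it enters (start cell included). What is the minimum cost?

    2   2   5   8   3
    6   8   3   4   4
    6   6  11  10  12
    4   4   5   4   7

Best path: (0,0) → (0,1) → (0,2) → (1,2) → (1,3) → (2,3) → (3,3) → (3,4)
Cost: 2 + 2 + 5 + 3 + 4 + 10 + 4 + 7 = 37

37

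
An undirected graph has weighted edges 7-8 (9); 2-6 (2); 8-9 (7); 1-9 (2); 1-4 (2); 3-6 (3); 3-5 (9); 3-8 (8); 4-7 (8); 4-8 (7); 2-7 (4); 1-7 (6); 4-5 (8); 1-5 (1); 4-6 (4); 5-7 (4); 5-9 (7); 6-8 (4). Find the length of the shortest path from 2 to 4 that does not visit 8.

6

Comparing a few candidate routes:
2→7→5→1→4: 4 + 4 + 1 + 2 = 11
2→6→4: 2 + 4 = 6
2→6→3→5→1→4: 2 + 3 + 9 + 1 + 2 = 17
2→7→1→4: 4 + 6 + 2 = 12
2→7→4: 4 + 8 = 12
2→7→5→4: 4 + 4 + 8 = 16
The minimum is 6.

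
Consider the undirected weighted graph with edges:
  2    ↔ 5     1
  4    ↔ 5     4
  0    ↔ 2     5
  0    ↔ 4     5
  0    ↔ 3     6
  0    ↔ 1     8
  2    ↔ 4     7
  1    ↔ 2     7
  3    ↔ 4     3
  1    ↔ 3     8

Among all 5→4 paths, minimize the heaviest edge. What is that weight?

4

A few of the 5→4 routes:
5 → 2 → 0 → 1 → 3 → 4: max(1, 5, 8, 8, 3) = 8
5 → 4: max(4) = 4
5 → 2 → 0 → 3 → 4: max(1, 5, 6, 3) = 6
5 → 2 → 0 → 4: max(1, 5, 5) = 5
5 → 2 → 4: max(1, 7) = 7
Smallest bottleneck: 4.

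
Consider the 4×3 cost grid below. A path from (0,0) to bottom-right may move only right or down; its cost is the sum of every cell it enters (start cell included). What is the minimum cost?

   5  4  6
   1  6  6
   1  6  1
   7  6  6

20

One optimal route is [0,0] -> [1,0] -> [2,0] -> [2,1] -> [2,2] -> [3,2].
Its cost is 5 + 1 + 1 + 6 + 1 + 6 = 20.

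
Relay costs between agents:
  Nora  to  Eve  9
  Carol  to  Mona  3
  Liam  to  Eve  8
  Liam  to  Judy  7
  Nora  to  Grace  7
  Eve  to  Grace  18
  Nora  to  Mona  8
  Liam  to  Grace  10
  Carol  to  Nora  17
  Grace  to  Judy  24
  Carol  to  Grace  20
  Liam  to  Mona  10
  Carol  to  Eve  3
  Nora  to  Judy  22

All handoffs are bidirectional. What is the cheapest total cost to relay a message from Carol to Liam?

11

Comparing a few candidate routes:
Carol - Mona - Nora - Eve - Liam: 3 + 8 + 9 + 8 = 28
Carol - Mona - Liam: 3 + 10 = 13
Carol - Eve - Liam: 3 + 8 = 11
The minimum is 11.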